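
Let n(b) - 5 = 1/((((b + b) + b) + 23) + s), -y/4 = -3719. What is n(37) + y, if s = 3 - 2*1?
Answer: 2008936/135 ≈ 14881.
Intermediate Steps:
y = 14876 (y = -4*(-3719) = 14876)
s = 1 (s = 3 - 2 = 1)
n(b) = 5 + 1/(24 + 3*b) (n(b) = 5 + 1/((((b + b) + b) + 23) + 1) = 5 + 1/(((2*b + b) + 23) + 1) = 5 + 1/((3*b + 23) + 1) = 5 + 1/((23 + 3*b) + 1) = 5 + 1/(24 + 3*b))
n(37) + y = (121 + 15*37)/(3*(8 + 37)) + 14876 = (1/3)*(121 + 555)/45 + 14876 = (1/3)*(1/45)*676 + 14876 = 676/135 + 14876 = 2008936/135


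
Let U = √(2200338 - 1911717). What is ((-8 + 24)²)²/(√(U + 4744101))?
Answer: 65536*√3/(3*√(1581367 + √32069)) ≈ 30.087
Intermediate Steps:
U = 3*√32069 (U = √288621 = 3*√32069 ≈ 537.23)
((-8 + 24)²)²/(√(U + 4744101)) = ((-8 + 24)²)²/(√(3*√32069 + 4744101)) = (16²)²/(√(4744101 + 3*√32069)) = 256²/√(4744101 + 3*√32069) = 65536/√(4744101 + 3*√32069)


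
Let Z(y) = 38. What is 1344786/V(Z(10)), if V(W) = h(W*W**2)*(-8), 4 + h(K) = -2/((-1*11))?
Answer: 2465441/56 ≈ 44026.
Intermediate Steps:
h(K) = -42/11 (h(K) = -4 - 2/((-1*11)) = -4 - 2/(-11) = -4 - 2*(-1/11) = -4 + 2/11 = -42/11)
V(W) = 336/11 (V(W) = -42/11*(-8) = 336/11)
1344786/V(Z(10)) = 1344786/(336/11) = 1344786*(11/336) = 2465441/56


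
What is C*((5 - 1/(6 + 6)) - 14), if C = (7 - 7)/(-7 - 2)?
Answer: 0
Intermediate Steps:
C = 0 (C = 0/(-9) = 0*(-⅑) = 0)
C*((5 - 1/(6 + 6)) - 14) = 0*((5 - 1/(6 + 6)) - 14) = 0*((5 - 1/12) - 14) = 0*(59/12 - 14) = 0*(-109/12) = 0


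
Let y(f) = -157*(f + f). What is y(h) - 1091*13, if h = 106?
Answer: -47467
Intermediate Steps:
y(f) = -314*f
y(h) - 1091*13 = -314*106 - 1091*13 = -33284 - 1*14183 = -33284 - 14183 = -47467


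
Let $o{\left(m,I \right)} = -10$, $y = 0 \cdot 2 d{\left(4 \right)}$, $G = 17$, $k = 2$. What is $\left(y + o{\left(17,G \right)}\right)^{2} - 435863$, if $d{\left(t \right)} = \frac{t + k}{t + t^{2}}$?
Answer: $-435763$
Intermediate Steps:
$d{\left(t \right)} = \frac{2 + t}{t + t^{2}}$ ($d{\left(t \right)} = \frac{t + 2}{t + t^{2}} = \frac{2 + t}{t + t^{2}}$)
$y = 0$ ($y = 0 \cdot 2 \frac{2 + 4}{4 \left(1 + 4\right)} = 0 \cdot \frac{1}{4} \cdot \frac{1}{5} \cdot 6 = 0 \cdot \frac{3}{10} = 0$)
$\left(y + o{\left(17,G \right)}\right)^{2} - 435863 = \left(0 - 10\right)^{2} - 435863 = \left(-10\right)^{2} - 435863 = 100 - 435863 = -435763$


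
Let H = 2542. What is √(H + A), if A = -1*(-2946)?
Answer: 28*√7 ≈ 74.081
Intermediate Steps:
A = 2946
√(H + A) = √(2542 + 2946) = √5488 = 28*√7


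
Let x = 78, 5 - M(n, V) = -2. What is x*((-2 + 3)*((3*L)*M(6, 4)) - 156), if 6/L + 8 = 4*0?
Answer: -26793/2 ≈ -13397.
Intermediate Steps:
M(n, V) = 7 (M(n, V) = 5 - 1*(-2) = 5 + 2 = 7)
L = -3/4 (L = 6/(-8 + 4*0) = 6/(-8 + 0) = 6/(-8) = 6*(-1/8) = -3/4 ≈ -0.75000)
x*((-2 + 3)*((3*L)*M(6, 4)) - 156) = 78*((-2 + 3)*((3*(-3/4))*7) - 156) = 78*(1*(-9/4*7) - 156) = 78*(1*(-63/4) - 156) = 78*(-63/4 - 156) = 78*(-687/4) = -26793/2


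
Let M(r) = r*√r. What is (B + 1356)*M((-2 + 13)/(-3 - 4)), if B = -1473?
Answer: 1287*I*√77/49 ≈ 230.48*I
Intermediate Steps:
M(r) = r^(3/2)
(B + 1356)*M((-2 + 13)/(-3 - 4)) = (-1473 + 1356)*((-2 + 13)/(-3 - 4))^(3/2) = -117*11*√11*(-I*√7/49) = -117*(-11*I*√77/49) = -(-1287)*I*√77/49 = 1287*I*√77/49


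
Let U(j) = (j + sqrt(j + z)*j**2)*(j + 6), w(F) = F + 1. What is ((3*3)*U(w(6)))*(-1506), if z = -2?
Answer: -1233414 - 8633898*sqrt(5) ≈ -2.0539e+7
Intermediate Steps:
w(F) = 1 + F
U(j) = (6 + j)*(j + j**2*sqrt(-2 + j)) (U(j) = (j + sqrt(j - 2)*j**2)*(j + 6) = (j + sqrt(-2 + j)*j**2)*(6 + j) = (j + j**2*sqrt(-2 + j))*(6 + j) = (6 + j)*(j + j**2*sqrt(-2 + j)))
((3*3)*U(w(6)))*(-1506) = ((3*3)*((1 + 6)*(6 + (1 + 6) + (1 + 6)**2*sqrt(-2 + (1 + 6)) + 6*(1 + 6)*sqrt(-2 + (1 + 6)))))*(-1506) = (9*(7*(6 + 7 + 7**2*sqrt(-2 + 7) + 6*7*sqrt(-2 + 7))))*(-1506) = (9*(7*(6 + 7 + 49*sqrt(5) + 6*7*sqrt(5))))*(-1506) = (9*(7*(6 + 7 + 49*sqrt(5) + 42*sqrt(5))))*(-1506) = (9*(7*(13 + 91*sqrt(5))))*(-1506) = (9*(91 + 637*sqrt(5)))*(-1506) = (819 + 5733*sqrt(5))*(-1506) = -1233414 - 8633898*sqrt(5)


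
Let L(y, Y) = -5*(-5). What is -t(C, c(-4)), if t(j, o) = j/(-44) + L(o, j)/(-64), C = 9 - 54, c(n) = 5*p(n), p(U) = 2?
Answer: -445/704 ≈ -0.63210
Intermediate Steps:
c(n) = 10 (c(n) = 5*2 = 10)
C = -45
L(y, Y) = 25
t(j, o) = -25/64 - j/44 (t(j, o) = j/(-44) + 25/(-64) = j*(-1/44) + 25*(-1/64) = -j/44 - 25/64 = -25/64 - j/44)
-t(C, c(-4)) = -(-25/64 - 1/44*(-45)) = -(-25/64 + 45/44) = -1*445/704 = -445/704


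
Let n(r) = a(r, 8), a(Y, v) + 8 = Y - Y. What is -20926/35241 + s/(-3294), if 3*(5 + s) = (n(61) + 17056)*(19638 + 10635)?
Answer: -2020875397909/38694618 ≈ -52226.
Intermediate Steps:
a(Y, v) = -8 (a(Y, v) = -8 + (Y - Y) = -8 + 0 = -8)
n(r) = -8
s = 172031363 (s = -5 + ((-8 + 17056)*(19638 + 10635))/3 = -5 + (17048*30273)/3 = -5 + (1/3)*516094104 = -5 + 172031368 = 172031363)
-20926/35241 + s/(-3294) = -20926/35241 + 172031363/(-3294) = -20926*1/35241 + 172031363*(-1/3294) = -20926/35241 - 172031363/3294 = -2020875397909/38694618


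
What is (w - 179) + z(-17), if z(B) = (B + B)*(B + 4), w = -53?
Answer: 210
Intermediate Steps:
z(B) = 2*B*(4 + B) (z(B) = (2*B)*(4 + B) = 2*B*(4 + B))
(w - 179) + z(-17) = (-53 - 179) + 2*(-17)*(4 - 17) = -232 + 2*(-17)*(-13) = -232 + 442 = 210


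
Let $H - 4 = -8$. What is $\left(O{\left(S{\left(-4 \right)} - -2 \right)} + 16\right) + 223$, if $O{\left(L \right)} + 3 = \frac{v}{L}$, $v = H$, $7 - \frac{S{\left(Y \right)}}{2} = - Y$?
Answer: $\frac{471}{2} \approx 235.5$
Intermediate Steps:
$S{\left(Y \right)} = 14 + 2 Y$ ($S{\left(Y \right)} = 14 - 2 \left(- Y\right) = 14 + 2 Y$)
$H = -4$ ($H = 4 - 8 = -4$)
$v = -4$
$O{\left(L \right)} = -3 - \frac{4}{L}$
$\left(O{\left(S{\left(-4 \right)} - -2 \right)} + 16\right) + 223 = \left(\left(-3 - \frac{4}{\left(14 + 2 \left(-4\right)\right) - -2}\right) + 16\right) + 223 = \left(\left(-3 - \frac{4}{\left(14 - 8\right) + 2}\right) + 16\right) + 223 = \left(\left(-3 - \frac{4}{6 + 2}\right) + 16\right) + 223 = \left(\left(-3 - \frac{4}{8}\right) + 16\right) + 223 = \left(\left(-3 - \frac{1}{2}\right) + 16\right) + 223 = \left(- \frac{7}{2} + 16\right) + 223 = \frac{25}{2} + 223 = \frac{471}{2}$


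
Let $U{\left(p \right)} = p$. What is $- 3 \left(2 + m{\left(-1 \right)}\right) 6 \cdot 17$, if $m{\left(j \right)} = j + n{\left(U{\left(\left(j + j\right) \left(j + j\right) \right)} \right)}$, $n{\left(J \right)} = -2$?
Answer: $306$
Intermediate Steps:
$m{\left(j \right)} = -2 + j$ ($m{\left(j \right)} = j - 2 = -2 + j$)
$- 3 \left(2 + m{\left(-1 \right)}\right) 6 \cdot 17 = - 3 \left(2 - 3\right) 6 \cdot 17 = \left(-3\right) \left(-1\right) 6 \cdot 17 = 3 \cdot 6 \cdot 17 = 18 \cdot 17 = 306$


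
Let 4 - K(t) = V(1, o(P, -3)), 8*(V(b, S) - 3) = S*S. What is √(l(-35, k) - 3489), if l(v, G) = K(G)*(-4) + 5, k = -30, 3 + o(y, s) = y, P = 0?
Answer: I*√13934/2 ≈ 59.021*I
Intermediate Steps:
o(y, s) = -3 + y
V(b, S) = 3 + S²/8 (V(b, S) = 3 + (S*S)/8 = 3 + S²/8)
K(t) = -⅛ (K(t) = 4 - (3 + (-3 + 0)²/8) = 4 - (3 + (⅛)*(-3)²) = 4 - (3 + (⅛)*9) = 4 - (3 + 9/8) = 4 - 1*33/8 = 4 - 33/8 = -⅛)
l(v, G) = 11/2 (l(v, G) = -⅛*(-4) + 5 = ½ + 5 = 11/2)
√(l(-35, k) - 3489) = √(11/2 - 3489) = √(-6967/2) = I*√13934/2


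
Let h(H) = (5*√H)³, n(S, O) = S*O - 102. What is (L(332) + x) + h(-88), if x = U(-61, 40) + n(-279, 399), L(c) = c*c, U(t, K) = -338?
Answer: -1537 - 22000*I*√22 ≈ -1537.0 - 1.0319e+5*I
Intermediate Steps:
n(S, O) = -102 + O*S (n(S, O) = O*S - 102 = -102 + O*S)
h(H) = 125*H^(3/2)
L(c) = c²
x = -111761 (x = -338 + (-102 + 399*(-279)) = -338 + (-102 - 111321) = -338 - 111423 = -111761)
(L(332) + x) + h(-88) = (332² - 111761) + 125*(-88)^(3/2) = (110224 - 111761) + 125*(-176*I*√22) = -1537 - 22000*I*√22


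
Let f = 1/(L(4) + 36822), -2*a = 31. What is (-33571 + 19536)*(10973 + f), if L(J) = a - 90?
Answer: -11309126664885/73433 ≈ -1.5401e+8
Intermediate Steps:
a = -31/2 (a = -½*31 = -31/2 ≈ -15.500)
L(J) = -211/2 (L(J) = -31/2 - 90 = -211/2)
f = 2/73433 (f = 1/(-211/2 + 36822) = 1/(73433/2) = 2/73433 ≈ 2.7236e-5)
(-33571 + 19536)*(10973 + f) = (-33571 + 19536)*(10973 + 2/73433) = -14035*805780311/73433 = -11309126664885/73433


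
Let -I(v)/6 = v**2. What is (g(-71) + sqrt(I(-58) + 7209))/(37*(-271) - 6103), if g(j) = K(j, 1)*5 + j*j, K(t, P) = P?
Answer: -2523/8065 - I*sqrt(519)/3226 ≈ -0.31283 - 0.0070619*I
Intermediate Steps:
g(j) = 5 + j**2 (g(j) = 1*5 + j*j = 5 + j**2)
I(v) = -6*v**2
(g(-71) + sqrt(I(-58) + 7209))/(37*(-271) - 6103) = ((5 + (-71)**2) + sqrt(-6*(-58)**2 + 7209))/(37*(-271) - 6103) = ((5 + 5041) + sqrt(-6*3364 + 7209))/(-10027 - 6103) = (5046 + sqrt(-20184 + 7209))/(-16130) = (5046 + sqrt(-12975))*(-1/16130) = (5046 + 5*I*sqrt(519))*(-1/16130) = -2523/8065 - I*sqrt(519)/3226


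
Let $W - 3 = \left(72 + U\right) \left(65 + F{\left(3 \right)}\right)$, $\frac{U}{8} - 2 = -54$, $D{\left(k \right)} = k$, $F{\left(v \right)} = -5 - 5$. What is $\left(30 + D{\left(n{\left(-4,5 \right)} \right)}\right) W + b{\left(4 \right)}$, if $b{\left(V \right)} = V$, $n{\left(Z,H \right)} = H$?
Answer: $-662091$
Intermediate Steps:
$F{\left(v \right)} = -10$ ($F{\left(v \right)} = -5 - 5 = -10$)
$U = -416$ ($U = 16 + 8 \left(-54\right) = 16 - 432 = -416$)
$W = -18917$ ($W = 3 + \left(72 - 416\right) \left(65 - 10\right) = 3 - 18920 = -18917$)
$\left(30 + D{\left(n{\left(-4,5 \right)} \right)}\right) W + b{\left(4 \right)} = \left(30 + 5\right) \left(-18917\right) + 4 = 35 \left(-18917\right) + 4 = -662095 + 4 = -662091$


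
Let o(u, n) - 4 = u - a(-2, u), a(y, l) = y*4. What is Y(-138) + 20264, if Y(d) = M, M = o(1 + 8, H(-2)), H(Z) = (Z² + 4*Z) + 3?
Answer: 20285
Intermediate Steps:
a(y, l) = 4*y
H(Z) = 3 + Z² + 4*Z
o(u, n) = 12 + u (o(u, n) = 4 + (u - 4*(-2)) = 4 + (u - 1*(-8)) = 4 + (u + 8) = 4 + (8 + u) = 12 + u)
M = 21 (M = 12 + (1 + 8) = 12 + 9 = 21)
Y(d) = 21
Y(-138) + 20264 = 21 + 20264 = 20285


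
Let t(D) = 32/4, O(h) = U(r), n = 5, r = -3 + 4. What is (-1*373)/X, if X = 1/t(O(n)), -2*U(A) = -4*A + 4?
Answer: -2984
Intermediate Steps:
r = 1
U(A) = -2 + 2*A (U(A) = -(-4*A + 4)/2 = -(4 - 4*A)/2 = -2 + 2*A)
O(h) = 0 (O(h) = -2 + 2*1 = -2 + 2 = 0)
t(D) = 8 (t(D) = 32*(¼) = 8)
X = ⅛ (X = 1/8 = ⅛ ≈ 0.12500)
(-1*373)/X = (-1*373)/(⅛) = -373*8 = -2984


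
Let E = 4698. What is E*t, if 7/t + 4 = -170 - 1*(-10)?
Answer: -16443/82 ≈ -200.52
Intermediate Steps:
t = -7/164 (t = 7/(-4 + (-170 - 1*(-10))) = 7/(-4 + (-170 + 10)) = 7/(-4 - 160) = 7/(-164) = 7*(-1/164) = -7/164 ≈ -0.042683)
E*t = 4698*(-7/164) = -16443/82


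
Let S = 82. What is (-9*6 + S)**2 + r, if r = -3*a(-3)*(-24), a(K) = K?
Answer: 568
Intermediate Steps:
r = -216 (r = -3*(-3)*(-24) = 9*(-24) = -216)
(-9*6 + S)**2 + r = (-9*6 + 82)**2 - 216 = (-54 + 82)**2 - 216 = 28**2 - 216 = 784 - 216 = 568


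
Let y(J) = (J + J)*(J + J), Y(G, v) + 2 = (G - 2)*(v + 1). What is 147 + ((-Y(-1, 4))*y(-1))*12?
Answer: 963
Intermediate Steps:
Y(G, v) = -2 + (1 + v)*(-2 + G) (Y(G, v) = -2 + (G - 2)*(v + 1) = -2 + (-2 + G)*(1 + v) = -2 + (1 + v)*(-2 + G))
y(J) = 4*J² (y(J) = (2*J)*(2*J) = 4*J²)
147 + ((-Y(-1, 4))*y(-1))*12 = 147 + ((-(-4 - 1 - 2*4 - 1*4))*(4*(-1)²))*12 = 147 + ((-(-4 - 1 - 8 - 4))*(4*1))*12 = 147 + (-1*(-17)*4)*12 = 147 + (17*4)*12 = 147 + 68*12 = 147 + 816 = 963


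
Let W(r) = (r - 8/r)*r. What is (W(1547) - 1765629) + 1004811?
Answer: 1632383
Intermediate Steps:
W(r) = r*(r - 8/r)
(W(1547) - 1765629) + 1004811 = ((-8 + 1547²) - 1765629) + 1004811 = ((-8 + 2393209) - 1765629) + 1004811 = (2393201 - 1765629) + 1004811 = 627572 + 1004811 = 1632383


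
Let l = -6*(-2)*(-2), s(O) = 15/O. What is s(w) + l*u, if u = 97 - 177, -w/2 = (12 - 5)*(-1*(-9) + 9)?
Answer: 161275/84 ≈ 1919.9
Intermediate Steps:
w = -252 (w = -2*(12 - 5)*(-1*(-9) + 9) = -14*(9 + 9) = -14*18 = -2*126 = -252)
l = -24 (l = 12*(-2) = -24)
u = -80
s(w) + l*u = 15/(-252) - 24*(-80) = 15*(-1/252) + 1920 = -5/84 + 1920 = 161275/84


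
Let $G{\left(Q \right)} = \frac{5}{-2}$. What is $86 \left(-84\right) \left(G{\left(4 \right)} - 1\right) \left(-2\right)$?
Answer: $-50568$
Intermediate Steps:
$G{\left(Q \right)} = - \frac{5}{2}$ ($G{\left(Q \right)} = 5 \left(- \frac{1}{2}\right) = - \frac{5}{2}$)
$86 \left(-84\right) \left(G{\left(4 \right)} - 1\right) \left(-2\right) = 86 \left(-84\right) \left(- \frac{5}{2} - 1\right) \left(-2\right) = - 7224 \left(\left(- \frac{7}{2}\right) \left(-2\right)\right) = \left(-7224\right) 7 = -50568$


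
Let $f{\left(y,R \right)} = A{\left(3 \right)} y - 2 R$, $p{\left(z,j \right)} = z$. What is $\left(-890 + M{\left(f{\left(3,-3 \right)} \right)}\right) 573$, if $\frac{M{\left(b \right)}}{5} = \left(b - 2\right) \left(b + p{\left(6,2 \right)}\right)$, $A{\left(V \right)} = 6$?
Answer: $1380930$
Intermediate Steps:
$f{\left(y,R \right)} = - 2 R + 6 y$ ($f{\left(y,R \right)} = 6 y - 2 R = - 2 R + 6 y$)
$M{\left(b \right)} = 5 \left(-2 + b\right) \left(6 + b\right)$ ($M{\left(b \right)} = 5 \left(b - 2\right) \left(b + 6\right) = 5 \left(-2 + b\right) \left(6 + b\right)$)
$\left(-890 + M{\left(f{\left(3,-3 \right)} \right)}\right) 573 = \left(-890 + \left(-60 + 5 \left(\left(-2\right) \left(-3\right) + 6 \cdot 3\right)^{2} + 20 \left(\left(-2\right) \left(-3\right) + 6 \cdot 3\right)\right)\right) 573 = \left(-890 + \left(-60 + 5 \left(6 + 18\right)^{2} + 20 \left(6 + 18\right)\right)\right) 573 = \left(-890 + \left(-60 + 5 \cdot 24^{2} + 20 \cdot 24\right)\right) 573 = \left(-890 + \left(-60 + 5 \cdot 576 + 480\right)\right) 573 = \left(-890 + \left(-60 + 2880 + 480\right)\right) 573 = \left(-890 + 3300\right) 573 = 2410 \cdot 573 = 1380930$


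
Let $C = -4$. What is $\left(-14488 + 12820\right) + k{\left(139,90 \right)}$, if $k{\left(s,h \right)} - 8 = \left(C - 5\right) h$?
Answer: $-2470$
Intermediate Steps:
$k{\left(s,h \right)} = 8 - 9 h$ ($k{\left(s,h \right)} = 8 + \left(-4 - 5\right) h = 8 - 9 h$)
$\left(-14488 + 12820\right) + k{\left(139,90 \right)} = \left(-14488 + 12820\right) + \left(8 - 810\right) = -1668 + \left(8 - 810\right) = -1668 - 802 = -2470$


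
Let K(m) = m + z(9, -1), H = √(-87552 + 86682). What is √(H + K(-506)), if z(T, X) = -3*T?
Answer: √(-533 + I*√870) ≈ 0.63856 + 23.096*I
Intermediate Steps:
H = I*√870 (H = √(-870) = I*√870 ≈ 29.496*I)
K(m) = -27 + m (K(m) = m - 3*9 = m - 27 = -27 + m)
√(H + K(-506)) = √(I*√870 + (-27 - 506)) = √(I*√870 - 533) = √(-533 + I*√870)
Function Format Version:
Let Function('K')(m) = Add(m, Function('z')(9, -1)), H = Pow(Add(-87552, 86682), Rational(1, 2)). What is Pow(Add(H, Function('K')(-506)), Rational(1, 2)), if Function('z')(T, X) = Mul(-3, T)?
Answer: Pow(Add(-533, Mul(I, Pow(870, Rational(1, 2)))), Rational(1, 2)) ≈ Add(0.63856, Mul(23.096, I))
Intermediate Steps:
H = Mul(I, Pow(870, Rational(1, 2))) (H = Pow(-870, Rational(1, 2)) = Mul(I, Pow(870, Rational(1, 2))) ≈ Mul(29.496, I))
Function('K')(m) = Add(-27, m) (Function('K')(m) = Add(m, Mul(-3, 9)) = Add(m, -27) = Add(-27, m))
Pow(Add(H, Function('K')(-506)), Rational(1, 2)) = Pow(Add(Mul(I, Pow(870, Rational(1, 2))), Add(-27, -506)), Rational(1, 2)) = Pow(Add(Mul(I, Pow(870, Rational(1, 2))), -533), Rational(1, 2)) = Pow(Add(-533, Mul(I, Pow(870, Rational(1, 2)))), Rational(1, 2))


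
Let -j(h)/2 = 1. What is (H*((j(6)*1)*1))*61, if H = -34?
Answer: 4148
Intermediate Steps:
j(h) = -2 (j(h) = -2*1 = -2)
(H*((j(6)*1)*1))*61 = -34*(-2*1)*61 = -(-68)*61 = -34*(-2)*61 = 68*61 = 4148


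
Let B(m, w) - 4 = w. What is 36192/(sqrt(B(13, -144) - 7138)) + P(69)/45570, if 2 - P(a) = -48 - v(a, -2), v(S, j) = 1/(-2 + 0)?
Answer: 33/30380 - 6032*I*sqrt(7278)/1213 ≈ 0.0010862 - 424.23*I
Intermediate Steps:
v(S, j) = -1/2 (v(S, j) = 1/(-2) = -1/2)
B(m, w) = 4 + w
P(a) = 99/2 (P(a) = 2 - (-48 - 1*(-1/2)) = 2 - (-48 + 1/2) = 2 - 1*(-95/2) = 2 + 95/2 = 99/2)
36192/(sqrt(B(13, -144) - 7138)) + P(69)/45570 = 36192/(sqrt((4 - 144) - 7138)) + (99/2)/45570 = 36192/(sqrt(-140 - 7138)) + (99/2)*(1/45570) = 36192/(sqrt(-7278)) + 33/30380 = 36192/((I*sqrt(7278))) + 33/30380 = 36192*(-I*sqrt(7278)/7278) + 33/30380 = -6032*I*sqrt(7278)/1213 + 33/30380 = 33/30380 - 6032*I*sqrt(7278)/1213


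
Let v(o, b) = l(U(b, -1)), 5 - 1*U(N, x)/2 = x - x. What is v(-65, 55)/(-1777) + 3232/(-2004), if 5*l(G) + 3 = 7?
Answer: -7181084/4451385 ≈ -1.6132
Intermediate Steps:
U(N, x) = 10 (U(N, x) = 10 - 2*(x - x) = 10 - 2*0 = 10 + 0 = 10)
l(G) = 4/5 (l(G) = -3/5 + (1/5)*7 = -3/5 + 7/5 = 4/5)
v(o, b) = 4/5
v(-65, 55)/(-1777) + 3232/(-2004) = (4/5)/(-1777) + 3232/(-2004) = (4/5)*(-1/1777) + 3232*(-1/2004) = -4/8885 - 808/501 = -7181084/4451385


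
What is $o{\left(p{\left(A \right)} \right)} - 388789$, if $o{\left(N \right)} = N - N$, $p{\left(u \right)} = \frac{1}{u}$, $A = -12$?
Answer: $-388789$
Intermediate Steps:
$o{\left(N \right)} = 0$
$o{\left(p{\left(A \right)} \right)} - 388789 = 0 - 388789 = -388789$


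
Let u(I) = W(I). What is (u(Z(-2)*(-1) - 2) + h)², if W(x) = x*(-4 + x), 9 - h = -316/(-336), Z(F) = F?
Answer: 458329/7056 ≈ 64.956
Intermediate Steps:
h = 677/84 (h = 9 - (-316)/(-336) = 9 - (-316)*(-1)/336 = 9 - 1*79/84 = 9 - 79/84 = 677/84 ≈ 8.0595)
u(I) = I*(-4 + I)
(u(Z(-2)*(-1) - 2) + h)² = ((-2*(-1) - 2)*(-4 + (-2*(-1) - 2)) + 677/84)² = ((2 - 2)*(-4 + (2 - 2)) + 677/84)² = (0*(-4 + 0) + 677/84)² = (0*(-4) + 677/84)² = (0 + 677/84)² = (677/84)² = 458329/7056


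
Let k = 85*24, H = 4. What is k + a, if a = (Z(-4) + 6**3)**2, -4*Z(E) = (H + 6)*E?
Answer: 53116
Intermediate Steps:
k = 2040
Z(E) = -5*E/2 (Z(E) = -(4 + 6)*E/4 = -5*E/2)
a = 51076 (a = (-5/2*(-4) + 6**3)**2 = (10 + 216)**2 = 226**2 = 51076)
k + a = 2040 + 51076 = 53116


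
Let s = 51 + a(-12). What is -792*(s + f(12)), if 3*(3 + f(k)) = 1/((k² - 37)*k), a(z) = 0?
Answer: -4067734/107 ≈ -38016.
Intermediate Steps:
s = 51 (s = 51 + 0 = 51)
f(k) = -3 + 1/(3*k*(-37 + k²)) (f(k) = -3 + (1/((k² - 37)*k))/3 = -3 + (1/((-37 + k²)*k))/3 = -3 + (1/(k*(-37 + k²)))/3 = -3 + 1/(3*k*(-37 + k²)))
-792*(s + f(12)) = -792*(51 + (⅓)*(1 - 9*12³ + 333*12)/(12*(-37 + 12²))) = -792*(51 + (⅓)*(1/12)*(1 - 9*1728 + 3996)/(-37 + 144)) = -792*(51 + (⅓)*(1/12)*(1 - 15552 + 3996)/107) = -792*(51 + (⅓)*(1/12)*(1/107)*(-11555)) = -792*(51 - 11555/3852) = -792*184897/3852 = -4067734/107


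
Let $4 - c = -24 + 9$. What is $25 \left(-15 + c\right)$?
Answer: $100$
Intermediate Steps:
$c = 19$ ($c = 4 - \left(-24 + 9\right) = 4 - -15 = 4 + 15 = 19$)
$25 \left(-15 + c\right) = 25 \left(-15 + 19\right) = 25 \cdot 4 = 100$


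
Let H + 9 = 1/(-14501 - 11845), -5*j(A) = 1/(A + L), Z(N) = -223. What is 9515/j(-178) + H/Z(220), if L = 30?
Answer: 41367575230915/5875158 ≈ 7.0411e+6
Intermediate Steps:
j(A) = -1/(5*(30 + A)) (j(A) = -1/(5*(A + 30)) = -1/(5*(30 + A)))
H = -237115/26346 (H = -9 + 1/(-14501 - 11845) = -9 + 1/(-26346) = -9 - 1/26346 = -237115/26346 ≈ -9.0000)
9515/j(-178) + H/Z(220) = 9515/((-1/(150 + 5*(-178)))) - 237115/26346/(-223) = 9515/((-1/(150 - 890))) - 237115/26346*(-1/223) = 9515/((-1/(-740))) + 237115/5875158 = 9515/((-1*(-1/740))) + 237115/5875158 = 9515/(1/740) + 237115/5875158 = 9515*740 + 237115/5875158 = 7041100 + 237115/5875158 = 41367575230915/5875158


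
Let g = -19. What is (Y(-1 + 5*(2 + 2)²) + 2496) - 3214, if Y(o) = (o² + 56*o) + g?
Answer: 9928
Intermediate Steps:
Y(o) = -19 + o² + 56*o (Y(o) = (o² + 56*o) - 19 = -19 + o² + 56*o)
(Y(-1 + 5*(2 + 2)²) + 2496) - 3214 = ((-19 + (-1 + 5*(2 + 2)²)² + 56*(-1 + 5*(2 + 2)²)) + 2496) - 3214 = ((-19 + (-1 + 5*4²)² + 56*(-1 + 5*4²)) + 2496) - 3214 = ((-19 + (-1 + 5*16)² + 56*(-1 + 5*16)) + 2496) - 3214 = ((-19 + (-1 + 80)² + 56*(-1 + 80)) + 2496) - 3214 = ((-19 + 79² + 56*79) + 2496) - 3214 = ((-19 + 6241 + 4424) + 2496) - 3214 = (10646 + 2496) - 3214 = 13142 - 3214 = 9928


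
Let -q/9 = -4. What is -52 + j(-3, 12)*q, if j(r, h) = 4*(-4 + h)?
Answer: 1100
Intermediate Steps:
q = 36 (q = -9*(-4) = 36)
j(r, h) = -16 + 4*h
-52 + j(-3, 12)*q = -52 + (-16 + 4*12)*36 = -52 + (-16 + 48)*36 = -52 + 32*36 = -52 + 1152 = 1100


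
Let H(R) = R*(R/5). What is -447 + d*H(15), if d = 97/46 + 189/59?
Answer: -564393/2714 ≈ -207.96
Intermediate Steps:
d = 14417/2714 (d = 97*(1/46) + 189*(1/59) = 97/46 + 189/59 = 14417/2714 ≈ 5.3121)
H(R) = R**2/5 (H(R) = R*(R*(1/5)) = R*(R/5) = R**2/5)
-447 + d*H(15) = -447 + 14417*((1/5)*15**2)/2714 = -447 + 14417*((1/5)*225)/2714 = -447 + (14417/2714)*45 = -447 + 648765/2714 = -564393/2714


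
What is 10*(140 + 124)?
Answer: 2640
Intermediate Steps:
10*(140 + 124) = 10*264 = 2640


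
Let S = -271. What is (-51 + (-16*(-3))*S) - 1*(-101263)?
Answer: 88204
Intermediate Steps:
(-51 + (-16*(-3))*S) - 1*(-101263) = (-51 - 16*(-3)*(-271)) - 1*(-101263) = (-51 + 48*(-271)) + 101263 = (-51 - 13008) + 101263 = -13059 + 101263 = 88204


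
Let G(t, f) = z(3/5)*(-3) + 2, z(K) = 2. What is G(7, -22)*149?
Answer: -596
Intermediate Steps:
G(t, f) = -4 (G(t, f) = 2*(-3) + 2 = -6 + 2 = -4)
G(7, -22)*149 = -4*149 = -596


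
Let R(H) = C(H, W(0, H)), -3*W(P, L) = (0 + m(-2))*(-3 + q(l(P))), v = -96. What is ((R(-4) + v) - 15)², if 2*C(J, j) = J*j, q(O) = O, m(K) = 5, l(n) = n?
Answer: 14641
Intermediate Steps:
W(P, L) = 5 - 5*P/3 (W(P, L) = -(0 + 5)*(-3 + P)/3 = -5*(-3 + P)/3 = -(-15 + 5*P)/3 = 5 - 5*P/3)
C(J, j) = J*j/2 (C(J, j) = (J*j)/2 = J*j/2)
R(H) = 5*H/2 (R(H) = H*(5 - 5/3*0)/2 = H*(5 + 0)/2 = (½)*H*5 = 5*H/2)
((R(-4) + v) - 15)² = (((5/2)*(-4) - 96) - 15)² = ((-10 - 96) - 15)² = (-106 - 15)² = (-121)² = 14641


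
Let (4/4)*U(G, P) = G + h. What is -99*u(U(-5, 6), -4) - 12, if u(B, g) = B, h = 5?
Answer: -12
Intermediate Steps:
U(G, P) = 5 + G (U(G, P) = G + 5 = 5 + G)
-99*u(U(-5, 6), -4) - 12 = -99*(5 - 5) - 12 = -99*0 - 12 = 0 - 12 = -12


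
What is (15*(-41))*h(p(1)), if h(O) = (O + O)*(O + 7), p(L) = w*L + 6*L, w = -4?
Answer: -22140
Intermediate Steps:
p(L) = 2*L (p(L) = -4*L + 6*L = 2*L)
h(O) = 2*O*(7 + O) (h(O) = (2*O)*(7 + O) = 2*O*(7 + O))
(15*(-41))*h(p(1)) = (15*(-41))*(2*(2*1)*(7 + 2*1)) = -1230*2*(7 + 2) = -1230*2*9 = -615*36 = -22140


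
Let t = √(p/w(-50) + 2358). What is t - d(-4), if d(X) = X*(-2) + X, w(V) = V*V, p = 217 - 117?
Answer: -4 + √58951/5 ≈ 44.560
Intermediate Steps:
p = 100
w(V) = V²
d(X) = -X (d(X) = -2*X + X = -X)
t = √58951/5 (t = √(100/((-50)²) + 2358) = √(100/2500 + 2358) = √(100*(1/2500) + 2358) = √(1/25 + 2358) = √(58951/25) = √58951/5 ≈ 48.560)
t - d(-4) = √58951/5 - (-1)*(-4) = √58951/5 - 1*4 = √58951/5 - 4 = -4 + √58951/5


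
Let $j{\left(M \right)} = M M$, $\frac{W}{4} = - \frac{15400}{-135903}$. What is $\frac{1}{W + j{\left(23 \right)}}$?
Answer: $\frac{135903}{71954287} \approx 0.0018887$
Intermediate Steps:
$W = \frac{61600}{135903}$ ($W = 4 \left(- \frac{15400}{-135903}\right) = 4 \left(\left(-15400\right) \left(- \frac{1}{135903}\right)\right) = 4 \cdot \frac{15400}{135903} = \frac{61600}{135903} \approx 0.45326$)
$j{\left(M \right)} = M^{2}$
$\frac{1}{W + j{\left(23 \right)}} = \frac{1}{\frac{61600}{135903} + 23^{2}} = \frac{1}{\frac{61600}{135903} + 529} = \frac{1}{\frac{71954287}{135903}} = \frac{135903}{71954287}$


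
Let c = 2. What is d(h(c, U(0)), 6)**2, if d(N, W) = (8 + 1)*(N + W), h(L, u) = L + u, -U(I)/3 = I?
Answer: 5184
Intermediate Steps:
U(I) = -3*I
d(N, W) = 9*N + 9*W (d(N, W) = 9*(N + W) = 9*N + 9*W)
d(h(c, U(0)), 6)**2 = (9*(2 - 3*0) + 9*6)**2 = (9*(2 + 0) + 54)**2 = (9*2 + 54)**2 = (18 + 54)**2 = 72**2 = 5184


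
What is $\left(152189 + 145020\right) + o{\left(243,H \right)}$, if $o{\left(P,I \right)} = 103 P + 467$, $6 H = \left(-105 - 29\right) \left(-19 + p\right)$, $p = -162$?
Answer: $322705$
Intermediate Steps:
$H = \frac{12127}{3}$ ($H = \frac{\left(-105 - 29\right) \left(-19 - 162\right)}{6} = \frac{\left(-105 + \left(-59 + 30\right)\right) \left(-181\right)}{6} = \frac{\left(-105 - 29\right) \left(-181\right)}{6} = \frac{\left(-134\right) \left(-181\right)}{6} = \frac{1}{6} \cdot 24254 = \frac{12127}{3} \approx 4042.3$)
$o{\left(P,I \right)} = 467 + 103 P$
$\left(152189 + 145020\right) + o{\left(243,H \right)} = \left(152189 + 145020\right) + \left(467 + 103 \cdot 243\right) = 297209 + \left(467 + 25029\right) = 297209 + 25496 = 322705$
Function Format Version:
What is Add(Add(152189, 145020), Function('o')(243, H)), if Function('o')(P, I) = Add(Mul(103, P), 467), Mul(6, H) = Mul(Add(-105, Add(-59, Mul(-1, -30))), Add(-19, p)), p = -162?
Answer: 322705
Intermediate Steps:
H = Rational(12127, 3) (H = Mul(Rational(1, 6), Mul(Add(-105, Add(-59, Mul(-1, -30))), Add(-19, -162))) = Mul(Rational(1, 6), Mul(Add(-105, Add(-59, 30)), -181)) = Mul(Rational(1, 6), Mul(Add(-105, -29), -181)) = Mul(Rational(1, 6), Mul(-134, -181)) = Mul(Rational(1, 6), 24254) = Rational(12127, 3) ≈ 4042.3)
Function('o')(P, I) = Add(467, Mul(103, P))
Add(Add(152189, 145020), Function('o')(243, H)) = Add(Add(152189, 145020), Add(467, Mul(103, 243))) = Add(297209, Add(467, 25029)) = Add(297209, 25496) = 322705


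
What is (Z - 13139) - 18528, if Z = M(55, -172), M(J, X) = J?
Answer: -31612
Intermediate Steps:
Z = 55
(Z - 13139) - 18528 = (55 - 13139) - 18528 = -13084 - 18528 = -31612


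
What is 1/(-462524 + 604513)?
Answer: 1/141989 ≈ 7.0428e-6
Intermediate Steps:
1/(-462524 + 604513) = 1/141989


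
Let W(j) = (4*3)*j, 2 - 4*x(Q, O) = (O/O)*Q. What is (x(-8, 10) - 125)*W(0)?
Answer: 0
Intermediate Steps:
x(Q, O) = ½ - Q/4 (x(Q, O) = ½ - O/O*Q/4 = ½ - Q/4)
W(j) = 12*j
(x(-8, 10) - 125)*W(0) = ((½ - ¼*(-8)) - 125)*(12*0) = ((½ + 2) - 125)*0 = (5/2 - 125)*0 = -245/2*0 = 0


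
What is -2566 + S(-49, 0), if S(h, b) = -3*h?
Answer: -2419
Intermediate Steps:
-2566 + S(-49, 0) = -2566 - 3*(-49) = -2566 + 147 = -2419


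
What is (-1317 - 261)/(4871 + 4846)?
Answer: -526/3239 ≈ -0.16240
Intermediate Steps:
(-1317 - 261)/(4871 + 4846) = -1578/9717 = -1578*1/9717 = -526/3239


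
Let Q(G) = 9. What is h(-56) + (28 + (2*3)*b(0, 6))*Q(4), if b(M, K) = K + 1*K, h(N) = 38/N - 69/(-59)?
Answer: 1487611/1652 ≈ 900.49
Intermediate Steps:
h(N) = 69/59 + 38/N (h(N) = 38/N - 69*(-1/59) = 38/N + 69/59 = 69/59 + 38/N)
b(M, K) = 2*K (b(M, K) = K + K = 2*K)
h(-56) + (28 + (2*3)*b(0, 6))*Q(4) = (69/59 + 38/(-56)) + (28 + (2*3)*(2*6))*9 = (69/59 + 38*(-1/56)) + (28 + 6*12)*9 = (69/59 - 19/28) + (28 + 72)*9 = 811/1652 + 100*9 = 811/1652 + 900 = 1487611/1652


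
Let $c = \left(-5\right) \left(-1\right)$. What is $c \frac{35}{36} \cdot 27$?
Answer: $\frac{525}{4} \approx 131.25$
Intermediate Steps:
$c = 5$
$c \frac{35}{36} \cdot 27 = 5 \cdot \frac{35}{36} \cdot 27 = \frac{175}{36} \cdot 27 = \frac{525}{4}$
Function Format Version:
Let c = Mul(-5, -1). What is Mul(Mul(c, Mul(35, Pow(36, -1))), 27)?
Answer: Rational(525, 4) ≈ 131.25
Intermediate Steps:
c = 5
Mul(Mul(c, Mul(35, Pow(36, -1))), 27) = Mul(Mul(5, Mul(35, Pow(36, -1))), 27) = Mul(Mul(5, Mul(35, Rational(1, 36))), 27) = Mul(Mul(5, Rational(35, 36)), 27) = Mul(Rational(175, 36), 27) = Rational(525, 4)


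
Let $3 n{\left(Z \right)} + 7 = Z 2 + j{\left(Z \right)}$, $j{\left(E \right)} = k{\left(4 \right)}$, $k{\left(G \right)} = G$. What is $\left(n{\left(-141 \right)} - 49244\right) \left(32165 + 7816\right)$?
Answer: $-1972622559$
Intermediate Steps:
$j{\left(E \right)} = 4$
$n{\left(Z \right)} = -1 + \frac{2 Z}{3}$ ($n{\left(Z \right)} = - \frac{7}{3} + \frac{Z 2 + 4}{3} = - \frac{7}{3} + \frac{2 Z + 4}{3} = - \frac{7}{3} + \frac{4 + 2 Z}{3} = - \frac{7}{3} + \left(\frac{4}{3} + \frac{2 Z}{3}\right) = -1 + \frac{2 Z}{3}$)
$\left(n{\left(-141 \right)} - 49244\right) \left(32165 + 7816\right) = \left(\left(-1 + \frac{2}{3} \left(-141\right)\right) - 49244\right) \left(32165 + 7816\right) = \left(\left(-1 - 94\right) - 49244\right) 39981 = \left(-95 - 49244\right) 39981 = \left(-49339\right) 39981 = -1972622559$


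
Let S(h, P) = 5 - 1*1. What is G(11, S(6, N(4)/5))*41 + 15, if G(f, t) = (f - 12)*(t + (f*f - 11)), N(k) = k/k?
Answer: -4659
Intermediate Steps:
N(k) = 1
S(h, P) = 4 (S(h, P) = 5 - 1 = 4)
G(f, t) = (-12 + f)*(-11 + t + f²) (G(f, t) = (-12 + f)*(t + (f² - 11)) = (-12 + f)*(t + (-11 + f²)) = (-12 + f)*(-11 + t + f²))
G(11, S(6, N(4)/5))*41 + 15 = (132 + 11³ - 12*4 - 12*11² - 11*11 + 11*4)*41 + 15 = (132 + 1331 - 48 - 12*121 - 121 + 44)*41 + 15 = (132 + 1331 - 48 - 1452 - 121 + 44)*41 + 15 = -114*41 + 15 = -4674 + 15 = -4659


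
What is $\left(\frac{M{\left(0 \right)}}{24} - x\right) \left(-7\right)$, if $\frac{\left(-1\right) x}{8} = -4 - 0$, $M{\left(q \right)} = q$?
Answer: $224$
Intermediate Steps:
$x = 32$ ($x = - 8 \left(-4 - 0\right) = - 8 \left(-4 + 0\right) = \left(-8\right) \left(-4\right) = 32$)
$\left(\frac{M{\left(0 \right)}}{24} - x\right) \left(-7\right) = \left(\frac{0}{24} - 32\right) \left(-7\right) = \left(0 \cdot \frac{1}{24} - 32\right) \left(-7\right) = \left(0 - 32\right) \left(-7\right) = \left(-32\right) \left(-7\right) = 224$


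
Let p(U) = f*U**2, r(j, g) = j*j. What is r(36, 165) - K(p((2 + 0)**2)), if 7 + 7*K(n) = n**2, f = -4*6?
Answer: -138377/7 ≈ -19768.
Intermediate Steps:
f = -24
r(j, g) = j**2
p(U) = -24*U**2
K(n) = -1 + n**2/7
r(36, 165) - K(p((2 + 0)**2)) = 36**2 - (-1 + (-24*(2 + 0)**4)**2/7) = 1296 - (-1 + (-24*(2**2)**2)**2/7) = 1296 - (-1 + (-24*4**2)**2/7) = 1296 - (-1 + (-24*16)**2/7) = 1296 - (-1 + (1/7)*(-384)**2) = 1296 - (-1 + (1/7)*147456) = 1296 - (-1 + 147456/7) = 1296 - 1*147449/7 = 1296 - 147449/7 = -138377/7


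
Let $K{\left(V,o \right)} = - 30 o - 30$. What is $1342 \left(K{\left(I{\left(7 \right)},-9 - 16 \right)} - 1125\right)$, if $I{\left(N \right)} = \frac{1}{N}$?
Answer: $-543510$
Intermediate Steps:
$K{\left(V,o \right)} = -30 - 30 o$
$1342 \left(K{\left(I{\left(7 \right)},-9 - 16 \right)} - 1125\right) = 1342 \left(\left(-30 - 30 \left(-9 - 16\right)\right) - 1125\right) = 1342 \left(\left(-30 - -750\right) - 1125\right) = 1342 \left(\left(-30 + 750\right) - 1125\right) = 1342 \left(720 - 1125\right) = 1342 \left(-405\right) = -543510$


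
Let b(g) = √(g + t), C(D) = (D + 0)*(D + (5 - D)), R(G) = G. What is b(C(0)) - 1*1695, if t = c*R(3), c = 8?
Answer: -1695 + 2*√6 ≈ -1690.1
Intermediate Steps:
t = 24 (t = 8*3 = 24)
C(D) = 5*D (C(D) = D*5 = 5*D)
b(g) = √(24 + g) (b(g) = √(g + 24) = √(24 + g))
b(C(0)) - 1*1695 = √(24 + 5*0) - 1*1695 = √(24 + 0) - 1695 = √24 - 1695 = 2*√6 - 1695 = -1695 + 2*√6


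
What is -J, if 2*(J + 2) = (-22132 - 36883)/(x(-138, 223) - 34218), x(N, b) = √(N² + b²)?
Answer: 1331917867/1170802751 - 59015*√68773/2341605502 ≈ 1.1310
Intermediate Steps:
J = -2 - 59015/(2*(-34218 + √68773)) (J = -2 + ((-22132 - 36883)/(√((-138)² + 223²) - 34218))/2 = -2 + (-59015/(√(19044 + 49729) - 34218))/2 = -2 + (-59015/(√68773 - 34218))/2 = -2 + (-59015/(-34218 + √68773))/2 = -2 - 59015/(2*(-34218 + √68773)) ≈ -1.1310)
-J = -(-1331917867/1170802751 + 59015*√68773/2341605502) = 1331917867/1170802751 - 59015*√68773/2341605502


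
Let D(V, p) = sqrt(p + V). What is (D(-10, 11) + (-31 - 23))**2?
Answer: 2809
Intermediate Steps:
D(V, p) = sqrt(V + p)
(D(-10, 11) + (-31 - 23))**2 = (sqrt(-10 + 11) + (-31 - 23))**2 = (sqrt(1) - 54)**2 = (1 - 54)**2 = (-53)**2 = 2809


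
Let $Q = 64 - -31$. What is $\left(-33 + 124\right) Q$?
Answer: $8645$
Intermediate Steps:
$Q = 95$ ($Q = 64 + 31 = 95$)
$\left(-33 + 124\right) Q = \left(-33 + 124\right) 95 = 91 \cdot 95 = 8645$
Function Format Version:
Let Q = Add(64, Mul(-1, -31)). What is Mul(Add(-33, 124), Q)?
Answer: 8645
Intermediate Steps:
Q = 95 (Q = Add(64, 31) = 95)
Mul(Add(-33, 124), Q) = Mul(Add(-33, 124), 95) = Mul(91, 95) = 8645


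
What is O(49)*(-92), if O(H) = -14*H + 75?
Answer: 56212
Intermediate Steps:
O(H) = 75 - 14*H
O(49)*(-92) = (75 - 14*49)*(-92) = (75 - 686)*(-92) = -611*(-92) = 56212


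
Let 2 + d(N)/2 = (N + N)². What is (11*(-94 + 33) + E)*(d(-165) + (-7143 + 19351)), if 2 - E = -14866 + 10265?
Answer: 904375728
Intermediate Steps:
E = 4603 (E = 2 - (-14866 + 10265) = 2 - 1*(-4601) = 2 + 4601 = 4603)
d(N) = -4 + 8*N² (d(N) = -4 + 2*(N + N)² = -4 + 2*(2*N)² = -4 + 2*(4*N²) = -4 + 8*N²)
(11*(-94 + 33) + E)*(d(-165) + (-7143 + 19351)) = (11*(-94 + 33) + 4603)*((-4 + 8*(-165)²) + (-7143 + 19351)) = (11*(-61) + 4603)*((-4 + 8*27225) + 12208) = (-671 + 4603)*((-4 + 217800) + 12208) = 3932*(217796 + 12208) = 3932*230004 = 904375728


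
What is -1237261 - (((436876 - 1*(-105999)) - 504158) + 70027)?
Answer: -1346005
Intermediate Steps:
-1237261 - (((436876 - 1*(-105999)) - 504158) + 70027) = -1237261 - (((436876 + 105999) - 504158) + 70027) = -1237261 - ((542875 - 504158) + 70027) = -1237261 - (38717 + 70027) = -1237261 - 1*108744 = -1237261 - 108744 = -1346005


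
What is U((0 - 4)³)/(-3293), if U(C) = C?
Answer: 64/3293 ≈ 0.019435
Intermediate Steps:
U((0 - 4)³)/(-3293) = (0 - 4)³/(-3293) = (-4)³*(-1/3293) = -64*(-1/3293) = 64/3293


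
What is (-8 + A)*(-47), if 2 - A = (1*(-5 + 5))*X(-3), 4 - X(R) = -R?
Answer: 282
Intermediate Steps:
X(R) = 4 + R (X(R) = 4 - (-1)*R = 4 + R)
A = 2 (A = 2 - 1*(-5 + 5)*(4 - 3) = 2 - 1*0 = 2 + 0 = 2)
(-8 + A)*(-47) = (-8 + 2)*(-47) = -6*(-47) = 282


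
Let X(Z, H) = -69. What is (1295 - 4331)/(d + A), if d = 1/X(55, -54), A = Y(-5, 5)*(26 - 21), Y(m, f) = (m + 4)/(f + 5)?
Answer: 418968/71 ≈ 5901.0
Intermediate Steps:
Y(m, f) = (4 + m)/(5 + f)
A = -½ (A = ((4 - 5)/(5 + 5))*(26 - 21) = (-1/10)*5 = ((⅒)*(-1))*5 = -⅒*5 = -½ ≈ -0.50000)
d = -1/69 (d = 1/(-69) = -1/69 ≈ -0.014493)
(1295 - 4331)/(d + A) = (1295 - 4331)/(-1/69 - ½) = -3036/(-71/138) = -3036*(-138/71) = 418968/71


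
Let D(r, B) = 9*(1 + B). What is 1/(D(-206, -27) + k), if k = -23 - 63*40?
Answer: -1/2777 ≈ -0.00036010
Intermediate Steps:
D(r, B) = 9 + 9*B
k = -2543 (k = -23 - 2520 = -2543)
1/(D(-206, -27) + k) = 1/((9 + 9*(-27)) - 2543) = 1/((9 - 243) - 2543) = 1/(-234 - 2543) = 1/(-2777) = -1/2777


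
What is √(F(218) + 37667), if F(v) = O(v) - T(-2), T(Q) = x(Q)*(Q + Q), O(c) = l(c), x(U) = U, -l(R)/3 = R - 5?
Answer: 2*√9255 ≈ 192.41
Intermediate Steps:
l(R) = 15 - 3*R (l(R) = -3*(R - 5) = -3*(-5 + R) = 15 - 3*R)
O(c) = 15 - 3*c
T(Q) = 2*Q² (T(Q) = Q*(Q + Q) = Q*(2*Q) = 2*Q²)
F(v) = 7 - 3*v (F(v) = (15 - 3*v) - 2*(-2)² = (15 - 3*v) - 2*4 = (15 - 3*v) - 1*8 = (15 - 3*v) - 8 = 7 - 3*v)
√(F(218) + 37667) = √((7 - 3*218) + 37667) = √((7 - 654) + 37667) = √(-647 + 37667) = √37020 = 2*√9255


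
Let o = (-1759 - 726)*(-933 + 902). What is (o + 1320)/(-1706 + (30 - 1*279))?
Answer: -15671/391 ≈ -40.079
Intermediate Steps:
o = 77035 (o = -2485*(-31) = 77035)
(o + 1320)/(-1706 + (30 - 1*279)) = (77035 + 1320)/(-1706 + (30 - 1*279)) = 78355/(-1706 + (30 - 279)) = 78355/(-1706 - 249) = 78355/(-1955) = 78355*(-1/1955) = -15671/391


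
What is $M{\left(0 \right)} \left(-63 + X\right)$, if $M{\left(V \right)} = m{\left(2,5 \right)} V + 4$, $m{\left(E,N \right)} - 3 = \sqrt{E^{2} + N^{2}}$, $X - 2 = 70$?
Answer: $36$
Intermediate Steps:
$X = 72$ ($X = 2 + 70 = 72$)
$m{\left(E,N \right)} = 3 + \sqrt{E^{2} + N^{2}}$
$M{\left(V \right)} = 4 + V \left(3 + \sqrt{29}\right)$ ($M{\left(V \right)} = \left(3 + \sqrt{2^{2} + 5^{2}}\right) V + 4 = \left(3 + \sqrt{4 + 25}\right) V + 4 = \left(3 + \sqrt{29}\right) V + 4 = V \left(3 + \sqrt{29}\right) + 4 = 4 + V \left(3 + \sqrt{29}\right)$)
$M{\left(0 \right)} \left(-63 + X\right) = \left(4 + 0 \left(3 + \sqrt{29}\right)\right) \left(-63 + 72\right) = \left(4 + 0\right) 9 = 4 \cdot 9 = 36$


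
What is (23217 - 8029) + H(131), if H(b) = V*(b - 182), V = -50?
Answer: 17738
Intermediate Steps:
H(b) = 9100 - 50*b (H(b) = -50*(b - 182) = -50*(-182 + b) = 9100 - 50*b)
(23217 - 8029) + H(131) = (23217 - 8029) + (9100 - 50*131) = 15188 + (9100 - 6550) = 15188 + 2550 = 17738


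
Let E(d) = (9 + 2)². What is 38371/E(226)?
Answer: 38371/121 ≈ 317.12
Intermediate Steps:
E(d) = 121 (E(d) = 11² = 121)
38371/E(226) = 38371/121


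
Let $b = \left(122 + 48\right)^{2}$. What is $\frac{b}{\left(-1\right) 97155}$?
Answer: $- \frac{340}{1143} \approx -0.29746$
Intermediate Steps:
$b = 28900$ ($b = 170^{2} = 28900$)
$\frac{b}{\left(-1\right) 97155} = \frac{28900}{\left(-1\right) 97155} = \frac{28900}{-97155} = 28900 \left(- \frac{1}{97155}\right) = - \frac{340}{1143}$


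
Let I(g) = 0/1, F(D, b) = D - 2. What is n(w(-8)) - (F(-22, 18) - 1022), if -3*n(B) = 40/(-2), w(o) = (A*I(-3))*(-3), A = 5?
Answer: 3158/3 ≈ 1052.7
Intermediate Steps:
F(D, b) = -2 + D
I(g) = 0 (I(g) = 0*1 = 0)
w(o) = 0 (w(o) = (5*0)*(-3) = 0*(-3) = 0)
n(B) = 20/3 (n(B) = -40/(3*(-2)) = -40*(-1)/(3*2) = -⅓*(-20) = 20/3)
n(w(-8)) - (F(-22, 18) - 1022) = 20/3 - ((-2 - 22) - 1022) = 20/3 - (-24 - 1022) = 20/3 - 1*(-1046) = 20/3 + 1046 = 3158/3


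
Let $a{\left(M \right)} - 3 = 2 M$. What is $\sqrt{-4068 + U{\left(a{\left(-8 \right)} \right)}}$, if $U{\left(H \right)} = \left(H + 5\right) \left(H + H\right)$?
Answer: $2 i \sqrt{965} \approx 62.129 i$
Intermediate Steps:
$a{\left(M \right)} = 3 + 2 M$
$U{\left(H \right)} = 2 H \left(5 + H\right)$ ($U{\left(H \right)} = \left(5 + H\right) 2 H = 2 H \left(5 + H\right)$)
$\sqrt{-4068 + U{\left(a{\left(-8 \right)} \right)}} = \sqrt{-4068 + 2 \left(3 + 2 \left(-8\right)\right) \left(5 + \left(3 + 2 \left(-8\right)\right)\right)} = \sqrt{-4068 + 2 \left(3 - 16\right) \left(5 + \left(3 - 16\right)\right)} = \sqrt{-4068 + 2 \left(-13\right) \left(5 - 13\right)} = \sqrt{-4068 + 2 \left(-13\right) \left(-8\right)} = \sqrt{-4068 + 208} = \sqrt{-3860} = 2 i \sqrt{965}$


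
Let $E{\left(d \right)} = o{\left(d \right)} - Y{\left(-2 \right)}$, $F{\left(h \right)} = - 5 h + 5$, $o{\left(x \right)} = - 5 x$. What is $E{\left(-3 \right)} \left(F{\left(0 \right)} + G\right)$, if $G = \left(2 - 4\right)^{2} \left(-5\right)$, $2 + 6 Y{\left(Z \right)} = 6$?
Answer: $-215$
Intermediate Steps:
$F{\left(h \right)} = 5 - 5 h$
$Y{\left(Z \right)} = \frac{2}{3}$ ($Y{\left(Z \right)} = - \frac{1}{3} + \frac{1}{6} \cdot 6 = - \frac{1}{3} + 1 = \frac{2}{3}$)
$G = -20$ ($G = \left(-2\right)^{2} \left(-5\right) = 4 \left(-5\right) = -20$)
$E{\left(d \right)} = - \frac{2}{3} - 5 d$ ($E{\left(d \right)} = - 5 d - \frac{2}{3} = - \frac{2}{3} - 5 d$)
$E{\left(-3 \right)} \left(F{\left(0 \right)} + G\right) = \left(- \frac{2}{3} - -15\right) \left(\left(5 - 0\right) - 20\right) = \left(- \frac{2}{3} + 15\right) \left(\left(5 + 0\right) - 20\right) = \frac{43 \left(5 - 20\right)}{3} = \frac{43}{3} \left(-15\right) = -215$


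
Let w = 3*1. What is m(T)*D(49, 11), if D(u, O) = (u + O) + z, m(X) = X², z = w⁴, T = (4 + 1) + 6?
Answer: 17061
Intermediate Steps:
w = 3
T = 11 (T = 5 + 6 = 11)
z = 81 (z = 3⁴ = 81)
D(u, O) = 81 + O + u (D(u, O) = (u + O) + 81 = (O + u) + 81 = 81 + O + u)
m(T)*D(49, 11) = 11²*(81 + 11 + 49) = 121*141 = 17061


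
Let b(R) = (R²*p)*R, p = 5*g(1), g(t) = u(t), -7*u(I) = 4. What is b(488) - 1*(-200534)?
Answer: -2322881702/7 ≈ -3.3184e+8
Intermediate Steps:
u(I) = -4/7 (u(I) = -⅐*4 = -4/7)
g(t) = -4/7
p = -20/7 (p = 5*(-4/7) = -20/7 ≈ -2.8571)
b(R) = -20*R³/7 (b(R) = (R²*(-20/7))*R = (-20*R²/7)*R = -20*R³/7)
b(488) - 1*(-200534) = -20/7*488³ - 1*(-200534) = -20/7*116214272 + 200534 = -2324285440/7 + 200534 = -2322881702/7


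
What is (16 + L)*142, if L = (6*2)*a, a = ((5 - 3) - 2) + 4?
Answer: 9088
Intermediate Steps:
a = 4 (a = (2 - 2) + 4 = 0 + 4 = 4)
L = 48 (L = (6*2)*4 = 12*4 = 48)
(16 + L)*142 = (16 + 48)*142 = 64*142 = 9088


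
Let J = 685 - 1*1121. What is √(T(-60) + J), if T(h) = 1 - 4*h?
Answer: I*√195 ≈ 13.964*I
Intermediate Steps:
J = -436 (J = 685 - 1121 = -436)
√(T(-60) + J) = √((1 - 4*(-60)) - 436) = √((1 + 240) - 436) = √(241 - 436) = √(-195) = I*√195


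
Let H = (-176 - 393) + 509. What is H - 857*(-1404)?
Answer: 1203168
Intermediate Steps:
H = -60 (H = -569 + 509 = -60)
H - 857*(-1404) = -60 - 857*(-1404) = -60 + 1203228 = 1203168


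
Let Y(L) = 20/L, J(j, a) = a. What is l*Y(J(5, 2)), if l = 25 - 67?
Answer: -420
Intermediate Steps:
l = -42
l*Y(J(5, 2)) = -840/2 = -42*10 = -420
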